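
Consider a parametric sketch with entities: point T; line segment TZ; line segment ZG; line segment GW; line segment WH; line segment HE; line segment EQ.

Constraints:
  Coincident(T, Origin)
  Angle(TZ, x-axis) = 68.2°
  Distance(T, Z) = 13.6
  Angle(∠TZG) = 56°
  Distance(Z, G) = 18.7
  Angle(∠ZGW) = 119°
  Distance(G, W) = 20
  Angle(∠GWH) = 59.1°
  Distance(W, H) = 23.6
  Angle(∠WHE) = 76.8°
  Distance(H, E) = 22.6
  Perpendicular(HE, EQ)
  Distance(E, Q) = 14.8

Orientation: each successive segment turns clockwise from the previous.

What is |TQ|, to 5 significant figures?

21.426

T is at the origin; TZ runs at 68.2° with length 13.6, so Z = (5.0506, 12.627). ∠TZG = 56.0° gives ZG at -55.800° from the x-axis; with |ZG| = 18.7, G = (15.562, -2.8390). ∠ZGW = 119.0° gives GW at -116.80° from the x-axis; with |GW| = 20.0, W = (6.5440, -20.691). ∠GWH = 59.1° gives WH at 122.30° from the x-axis; with |WH| = 23.6, H = (-6.0667, -0.74254). ∠WHE = 76.8° gives HE at 19.100° from the x-axis; with |HE| = 22.6, E = (15.289, 6.6526). The perpendicularity gives EQ at right angles to HE, so EQ runs at -70.900°; with |EQ| = 14.8, Q = (20.132, -7.3327). Then |TQ| = |Q − T| = 21.426.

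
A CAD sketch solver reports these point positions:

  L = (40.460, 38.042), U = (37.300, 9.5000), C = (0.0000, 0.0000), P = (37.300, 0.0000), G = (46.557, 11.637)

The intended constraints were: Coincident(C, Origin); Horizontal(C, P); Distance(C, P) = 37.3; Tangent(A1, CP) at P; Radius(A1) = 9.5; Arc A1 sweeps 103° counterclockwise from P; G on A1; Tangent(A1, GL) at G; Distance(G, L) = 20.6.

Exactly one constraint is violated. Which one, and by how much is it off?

Distance(G, L) = 20.6 — off by 6.50.

C = (0.00, 0.00) ✓; C.y = 0.00, P.y = 0.00 ✓; |CP| = 37.30 ✓; ∠(UP, PC) = 90.00° ✓; |UP| = 9.500 ✓; bearing(U→G) − bearing(U→P) = 103.0° ✓; |UG| = 9.500 ✓; ∠(UG, GL) = 90.00° ✓; |GL| = 27.10 ✗.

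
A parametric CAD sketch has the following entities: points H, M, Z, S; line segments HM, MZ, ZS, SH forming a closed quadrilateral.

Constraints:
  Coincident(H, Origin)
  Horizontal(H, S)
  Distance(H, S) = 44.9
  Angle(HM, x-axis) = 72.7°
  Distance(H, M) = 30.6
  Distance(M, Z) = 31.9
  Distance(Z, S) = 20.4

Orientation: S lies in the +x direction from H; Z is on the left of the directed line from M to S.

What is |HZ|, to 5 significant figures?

44.171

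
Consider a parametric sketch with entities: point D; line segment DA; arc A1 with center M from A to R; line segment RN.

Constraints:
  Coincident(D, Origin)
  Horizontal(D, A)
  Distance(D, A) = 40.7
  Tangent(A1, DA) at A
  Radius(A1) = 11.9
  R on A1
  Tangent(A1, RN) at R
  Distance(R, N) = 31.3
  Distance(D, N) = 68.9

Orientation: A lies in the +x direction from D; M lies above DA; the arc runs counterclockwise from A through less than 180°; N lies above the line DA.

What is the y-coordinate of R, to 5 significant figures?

11.288

Checks: |MA| = 11.90 ✓; |MR| = 11.90 ✓; ∠(MR, RN) = 90.00° ✓; |RN| = 31.30 ✓; |DN| = 68.90 ✓.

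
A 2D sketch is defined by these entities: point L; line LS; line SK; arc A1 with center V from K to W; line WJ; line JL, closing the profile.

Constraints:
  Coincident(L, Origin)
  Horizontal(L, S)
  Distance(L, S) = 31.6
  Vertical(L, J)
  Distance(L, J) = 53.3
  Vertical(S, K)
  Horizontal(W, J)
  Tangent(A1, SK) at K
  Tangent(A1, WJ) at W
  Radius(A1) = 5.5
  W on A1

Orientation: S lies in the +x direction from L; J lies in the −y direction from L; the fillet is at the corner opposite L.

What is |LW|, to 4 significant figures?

59.35

L is at the origin; L and S share the same y with |LS| = 31.6 and S on the +x side, so S = (31.60, 0.000). L and J share the same x with |LJ| = 53.3 and J on the −y side, so J = (0.000, -53.30). The virtual corner opposite L is at (31.60, -53.30). Tangency of A1 to SK means the radius VK is perpendicular to SK and tangency of A1 to WJ means the radius VW is perpendicular to WJ, with radius 5.5, so the center V sits 5.5 in from both sides at V = (26.10, -47.80). That places the tangent points at K = (31.60, -47.80) on SK and W = (26.10, -53.30) on WJ. Then |LW| = |W − L| = 59.35.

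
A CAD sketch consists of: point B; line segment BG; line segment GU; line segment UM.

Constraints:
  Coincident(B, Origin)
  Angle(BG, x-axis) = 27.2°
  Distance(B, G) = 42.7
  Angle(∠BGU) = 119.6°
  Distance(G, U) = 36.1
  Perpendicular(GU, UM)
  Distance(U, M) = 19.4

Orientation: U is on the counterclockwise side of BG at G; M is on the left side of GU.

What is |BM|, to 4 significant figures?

59.88

B is at the origin; BG runs at 27.2° with length 42.7, so G = 42.7·(cos 27.2°, sin 27.2°) = (37.98, 19.52). ∠BGU = 119.6°, so GU runs at 27.2° + (180° − 119.6°) = 87.60° from the x-axis; with |GU| = 36.1, U = G + 36.1·(cos 87.60°, sin 87.60°) = (39.49, 55.59). GU ⟂ UM; with |UM| = 19.4 on the left of GU, M = U + 19.4·(-0.9991, 0.04188) = (20.11, 56.40). Then |BM| = |M − B| = 59.88.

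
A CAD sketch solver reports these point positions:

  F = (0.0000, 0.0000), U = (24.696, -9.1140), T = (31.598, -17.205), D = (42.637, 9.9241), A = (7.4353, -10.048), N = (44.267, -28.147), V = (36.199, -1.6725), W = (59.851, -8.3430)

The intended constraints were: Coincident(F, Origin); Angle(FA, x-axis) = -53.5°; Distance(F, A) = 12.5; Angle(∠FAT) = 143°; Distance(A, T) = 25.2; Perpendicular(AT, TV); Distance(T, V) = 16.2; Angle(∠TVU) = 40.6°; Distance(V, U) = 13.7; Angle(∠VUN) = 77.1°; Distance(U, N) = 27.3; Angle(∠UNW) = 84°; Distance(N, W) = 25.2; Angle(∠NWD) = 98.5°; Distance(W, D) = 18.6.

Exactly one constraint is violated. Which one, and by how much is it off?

Distance(W, D) = 18.6 — off by 6.50.

F = (0.00, 0.00) ✓; FA at -53.50° ✓; |FA| = 12.50 ✓; ∠FAT = 143.0° ✓; |AT| = 25.20 ✓; ∠(AT, TV) = 90.00° ✓; |TV| = 16.20 ✓; ∠TVU = 40.60° ✓; |VU| = 13.70 ✓; ∠VUN = 77.10° ✓; |UN| = 27.30 ✓; ∠UNW = 84.00° ✓; |NW| = 25.20 ✓; ∠NWD = 98.50° ✓; |WD| = 25.10 ✗.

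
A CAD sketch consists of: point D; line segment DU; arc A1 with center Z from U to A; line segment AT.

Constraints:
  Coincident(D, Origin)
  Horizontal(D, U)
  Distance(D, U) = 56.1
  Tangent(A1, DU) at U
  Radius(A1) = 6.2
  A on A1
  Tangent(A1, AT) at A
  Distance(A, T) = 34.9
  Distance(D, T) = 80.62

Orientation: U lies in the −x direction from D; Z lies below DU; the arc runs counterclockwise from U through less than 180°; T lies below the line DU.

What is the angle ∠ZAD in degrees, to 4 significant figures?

18.84°

D is at the origin; DU is horizontal with |DU| = 56.1 and U on the −x side, so U = (-56.10, 0.000). Tangency of A1 to DU means the radius ZU is perpendicular to DU, so Z = U + (0, -6.2) = (-56.10, -6.200). Since ZA ⟂ AT (tangency), |ZT| = √(6.2² + 34.9²) = 35.45 regardless of where A sits on A1. So T lies on both circle(D, 80.62) and circle(Z, 35.45); the below-DU intersection is T = (-70.88, -38.42). A is the foot of the tangent from T: A = (-62.10, -4.641).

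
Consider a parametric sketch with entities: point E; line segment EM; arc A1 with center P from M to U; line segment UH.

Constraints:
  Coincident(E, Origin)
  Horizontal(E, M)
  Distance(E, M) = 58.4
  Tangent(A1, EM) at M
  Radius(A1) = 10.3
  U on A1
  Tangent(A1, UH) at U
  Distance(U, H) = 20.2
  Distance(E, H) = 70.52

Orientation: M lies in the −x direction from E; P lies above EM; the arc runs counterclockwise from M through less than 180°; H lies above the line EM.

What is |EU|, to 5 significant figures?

52.895

E is at the origin; E and M share the same y with |EM| = 58.4 and M on the −x side, so M = (-58.400, 0.0000). A1 meets EM tangentially, so PM is at right angles to EM, so P = M + (0, 10.3) = (-58.400, 10.300). Since PU ⟂ UH (tangency), |PH| = √(10.3² + 20.2²) = 22.674 regardless of where U sits on A1. So H lies on both circle(E, 70.52) and circle(P, 22.674); the above-EM intersection is H = (-62.536, 32.594). U is the foot of the tangent from H: U = (-50.231, 16.574).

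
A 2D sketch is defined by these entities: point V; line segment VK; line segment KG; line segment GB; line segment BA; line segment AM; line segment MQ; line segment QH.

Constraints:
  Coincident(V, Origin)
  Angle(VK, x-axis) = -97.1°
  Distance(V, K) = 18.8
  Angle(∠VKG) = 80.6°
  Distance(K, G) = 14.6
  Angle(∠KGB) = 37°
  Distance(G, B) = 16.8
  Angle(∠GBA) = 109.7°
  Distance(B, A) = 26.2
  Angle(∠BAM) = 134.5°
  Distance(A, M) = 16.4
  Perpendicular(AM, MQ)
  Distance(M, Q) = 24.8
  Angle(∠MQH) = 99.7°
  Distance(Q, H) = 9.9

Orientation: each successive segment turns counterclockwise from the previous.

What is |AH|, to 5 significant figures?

27.289

V is at the origin; VK runs at -97.1° with length 18.8, so K = (-2.3237, -18.656). ∠VKG = 80.6° gives KG at 2.3000° from the x-axis; with |KG| = 14.6, G = (12.265, -18.070). ∠KGB = 37.0° gives GB at 145.30° from the x-axis; with |GB| = 16.8, B = (-1.5475, -8.5060). ∠GBA = 109.7° gives BA at -144.40° from the x-axis; with |BA| = 26.2, A = (-22.851, -23.758). ∠BAM = 134.5° gives AM at -98.900° from the x-axis; with |AM| = 16.4, M = (-25.388, -39.960). The perpendicularity gives MQ at right angles to AM, so MQ runs at -8.9000°; with |MQ| = 24.8, Q = (-0.88658, -43.797). ∠MQH = 99.7° gives QH at 71.400° from the x-axis; with |QH| = 9.9, H = (2.2711, -34.414). Then |AH| = |H − A| = 27.289.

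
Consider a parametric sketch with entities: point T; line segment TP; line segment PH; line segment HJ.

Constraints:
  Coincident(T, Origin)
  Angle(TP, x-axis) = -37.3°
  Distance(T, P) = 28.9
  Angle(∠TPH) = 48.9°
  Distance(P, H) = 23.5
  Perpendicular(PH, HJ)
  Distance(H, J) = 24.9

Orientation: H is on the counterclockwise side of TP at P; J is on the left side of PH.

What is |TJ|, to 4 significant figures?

5.478

T is at the origin; TP runs at -37.3° with length 28.9, so P = 28.9·(cos -37.3°, sin -37.3°) = (22.99, -17.51). ∠TPH = 48.9°, so PH runs at -37.3° + (180° − 48.9°) = 93.80° from the x-axis; with |PH| = 23.5, H = P + 23.5·(cos 93.80°, sin 93.80°) = (21.43, 5.935). PH ⟂ HJ; with |HJ| = 24.9 on the left of PH, J = H + 24.9·(-0.9978, -0.06627) = (-3.414, 4.285). Then |TJ| = |J − T| = 5.478.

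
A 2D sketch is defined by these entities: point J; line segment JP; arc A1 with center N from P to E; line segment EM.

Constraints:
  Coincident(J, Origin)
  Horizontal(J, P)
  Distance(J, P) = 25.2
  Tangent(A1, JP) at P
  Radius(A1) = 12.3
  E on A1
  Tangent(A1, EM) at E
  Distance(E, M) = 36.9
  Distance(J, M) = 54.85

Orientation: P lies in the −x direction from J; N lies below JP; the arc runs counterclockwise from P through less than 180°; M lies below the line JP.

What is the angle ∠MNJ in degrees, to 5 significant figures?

108.97°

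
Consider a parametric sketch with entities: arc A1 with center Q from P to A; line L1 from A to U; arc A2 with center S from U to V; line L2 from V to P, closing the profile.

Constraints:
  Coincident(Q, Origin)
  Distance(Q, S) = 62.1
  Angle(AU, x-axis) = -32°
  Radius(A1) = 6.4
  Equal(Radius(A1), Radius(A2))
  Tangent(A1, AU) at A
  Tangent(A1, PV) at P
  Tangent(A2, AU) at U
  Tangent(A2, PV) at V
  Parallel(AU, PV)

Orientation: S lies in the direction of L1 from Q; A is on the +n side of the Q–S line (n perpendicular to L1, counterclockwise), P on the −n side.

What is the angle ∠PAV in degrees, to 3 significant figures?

78.4°

Tangency of A1 to both parallel lines with radius 6.4 puts A and P at Q ± 6.4·n: A = (3.39, 5.43), P = (-3.39, -5.43). Equal radii place U and V the same way about S: U = S + 6.4·n = (56.1, -27.5), V = S − 6.4·n = (49.3, -38.3). Then cos ∠PAV = AP·AV / (|AP||AV|), giving 78.4°.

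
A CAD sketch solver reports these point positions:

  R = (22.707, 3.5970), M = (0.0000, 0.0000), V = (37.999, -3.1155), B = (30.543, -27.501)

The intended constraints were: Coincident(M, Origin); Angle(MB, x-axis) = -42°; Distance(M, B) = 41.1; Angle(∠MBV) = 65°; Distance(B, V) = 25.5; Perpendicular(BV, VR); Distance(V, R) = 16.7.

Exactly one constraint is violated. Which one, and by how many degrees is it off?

Perpendicular(BV, VR) — off by 6.70°.

M = (0.00, 0.00) ✓; MB at -42.00° ✓; |MB| = 41.10 ✓; ∠MBV = 65.00° ✓; |BV| = 25.50 ✓; ∠(BV, VR) = 83.30° ✗; |VR| = 16.70 ✓.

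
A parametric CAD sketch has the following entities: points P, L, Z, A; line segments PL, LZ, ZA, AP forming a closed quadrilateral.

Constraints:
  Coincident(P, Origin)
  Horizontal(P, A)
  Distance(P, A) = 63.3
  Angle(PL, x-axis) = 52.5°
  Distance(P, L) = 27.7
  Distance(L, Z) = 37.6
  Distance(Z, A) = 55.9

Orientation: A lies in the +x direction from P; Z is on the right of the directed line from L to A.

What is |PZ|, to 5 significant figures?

17.609

P is at the origin; PA is horizontal with |PA| = 63.3 and A in +x, so A = (63.3, 0). PL runs at 52.5° with |PL| = 27.7, so L = (16.863, 21.976). Z is determined by |LZ| = 37.6 and |ZA| = 55.9 together: it lies at the intersection of circle(L, 37.6) and circle(A, 55.9). With |LA| = 51.375, the foot of the radical line on LA is 9.0347 from L and the perpendicular offset is √(37.6² − 9.0347²) = 36.498. Taking the right-of-LA solution: Z = (9.4167, -14.879).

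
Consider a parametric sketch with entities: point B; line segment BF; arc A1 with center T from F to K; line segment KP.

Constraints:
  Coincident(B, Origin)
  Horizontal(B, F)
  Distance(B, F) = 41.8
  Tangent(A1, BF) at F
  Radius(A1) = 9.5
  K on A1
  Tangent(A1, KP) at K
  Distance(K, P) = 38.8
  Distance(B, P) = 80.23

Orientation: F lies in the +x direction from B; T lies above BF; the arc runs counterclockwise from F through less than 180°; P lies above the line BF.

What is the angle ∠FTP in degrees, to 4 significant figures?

131.5°

Checks: |TK| = 9.500 ✓; ∠(TK, KP) = 90.00° ✓; |KP| = 38.80 ✓; |BP| = 80.23 ✓.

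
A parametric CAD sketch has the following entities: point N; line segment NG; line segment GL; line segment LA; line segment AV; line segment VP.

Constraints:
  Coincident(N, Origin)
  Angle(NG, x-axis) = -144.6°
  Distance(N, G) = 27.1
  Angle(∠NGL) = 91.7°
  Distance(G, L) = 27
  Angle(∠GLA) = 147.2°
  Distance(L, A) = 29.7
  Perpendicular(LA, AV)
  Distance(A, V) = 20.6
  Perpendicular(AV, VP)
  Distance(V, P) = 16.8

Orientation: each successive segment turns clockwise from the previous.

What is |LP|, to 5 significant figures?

24.306

N is at the origin; NG runs at -144.6° with length 27.1, so G = (-22.090, -15.699). ∠NGL = 91.7° gives GL at 127.10° from the x-axis; with |GL| = 27.0, L = (-38.377, 5.8362). ∠GLA = 147.2° gives LA at 94.300° from the x-axis; with |LA| = 29.7, A = (-40.603, 35.453). The perpendicularity gives AV at right angles to LA, so AV runs at 4.3000°; with |AV| = 20.6, V = (-20.061, 36.997). The perpendicularity gives VP at right angles to AV, so VP runs at -85.700°; with |VP| = 16.8, P = (-18.802, 20.244). Then |LP| = |P − L| = 24.306.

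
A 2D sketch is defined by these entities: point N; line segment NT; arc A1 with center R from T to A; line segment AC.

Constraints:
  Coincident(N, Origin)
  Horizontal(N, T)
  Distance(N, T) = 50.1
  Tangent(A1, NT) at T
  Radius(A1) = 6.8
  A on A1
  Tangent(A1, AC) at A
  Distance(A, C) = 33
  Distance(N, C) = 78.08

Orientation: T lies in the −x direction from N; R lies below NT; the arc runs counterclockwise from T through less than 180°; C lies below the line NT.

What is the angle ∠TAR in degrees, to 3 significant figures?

57.8°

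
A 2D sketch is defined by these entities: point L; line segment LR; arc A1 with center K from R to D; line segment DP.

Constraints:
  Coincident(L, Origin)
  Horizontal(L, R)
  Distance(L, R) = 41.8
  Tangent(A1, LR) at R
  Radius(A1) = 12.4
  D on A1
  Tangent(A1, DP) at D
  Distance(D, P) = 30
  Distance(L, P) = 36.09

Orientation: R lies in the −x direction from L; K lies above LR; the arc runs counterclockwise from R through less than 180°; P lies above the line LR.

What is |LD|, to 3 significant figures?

31.7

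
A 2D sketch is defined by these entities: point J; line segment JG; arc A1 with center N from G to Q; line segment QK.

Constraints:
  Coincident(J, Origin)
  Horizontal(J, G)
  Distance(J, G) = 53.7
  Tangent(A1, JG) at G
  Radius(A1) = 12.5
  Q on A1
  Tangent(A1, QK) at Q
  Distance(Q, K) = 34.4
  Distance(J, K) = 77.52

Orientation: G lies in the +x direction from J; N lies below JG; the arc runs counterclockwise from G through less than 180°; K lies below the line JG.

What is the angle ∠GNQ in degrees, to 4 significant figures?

120.7°

Checks: |NQ| = 12.50 ✓; ∠(NQ, QK) = 90.00° ✓; |QK| = 34.40 ✓; |JK| = 77.52 ✓.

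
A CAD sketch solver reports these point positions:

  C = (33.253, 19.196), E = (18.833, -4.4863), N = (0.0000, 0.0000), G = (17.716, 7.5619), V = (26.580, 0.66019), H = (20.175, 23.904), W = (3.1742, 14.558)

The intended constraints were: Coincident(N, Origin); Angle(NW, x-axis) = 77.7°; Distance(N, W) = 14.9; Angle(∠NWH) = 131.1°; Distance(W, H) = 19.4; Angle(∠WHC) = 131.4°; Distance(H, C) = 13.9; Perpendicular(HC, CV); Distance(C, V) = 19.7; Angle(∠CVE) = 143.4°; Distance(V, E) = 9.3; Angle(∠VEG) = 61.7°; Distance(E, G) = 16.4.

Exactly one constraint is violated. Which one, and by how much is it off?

Distance(E, G) = 16.4 — off by 4.30.

N = (0.00, 0.00) ✓; NW at 77.70° ✓; |NW| = 14.90 ✓; ∠NWH = 131.1° ✓; |WH| = 19.40 ✓; ∠WHC = 131.4° ✓; |HC| = 13.90 ✓; ∠(HC, CV) = 90.00° ✓; |CV| = 19.70 ✓; ∠CVE = 143.4° ✓; |VE| = 9.301 ✓; ∠VEG = 61.70° ✓; |EG| = 12.10 ✗.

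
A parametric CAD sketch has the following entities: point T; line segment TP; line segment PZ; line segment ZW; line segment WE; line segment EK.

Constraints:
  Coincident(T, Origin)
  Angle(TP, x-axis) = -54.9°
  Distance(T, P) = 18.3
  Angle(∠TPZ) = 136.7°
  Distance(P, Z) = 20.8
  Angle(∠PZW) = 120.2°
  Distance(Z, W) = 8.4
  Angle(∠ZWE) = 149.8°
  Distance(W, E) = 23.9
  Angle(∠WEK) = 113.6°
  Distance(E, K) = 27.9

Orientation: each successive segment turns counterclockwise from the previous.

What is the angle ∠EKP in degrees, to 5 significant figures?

65.668°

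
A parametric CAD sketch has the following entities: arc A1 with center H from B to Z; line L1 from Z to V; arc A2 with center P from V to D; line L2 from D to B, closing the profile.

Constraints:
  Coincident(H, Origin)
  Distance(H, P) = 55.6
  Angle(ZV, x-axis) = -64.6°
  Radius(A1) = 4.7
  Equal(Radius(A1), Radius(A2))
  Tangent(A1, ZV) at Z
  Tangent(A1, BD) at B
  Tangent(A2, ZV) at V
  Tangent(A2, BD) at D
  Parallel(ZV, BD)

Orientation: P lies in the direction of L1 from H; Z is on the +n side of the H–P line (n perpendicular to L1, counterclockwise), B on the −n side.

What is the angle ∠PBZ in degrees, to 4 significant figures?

85.17°

The slot axis is L1's direction at -64.6°, so u = (cos -64.6°, sin -64.6°) = (0.4289, -0.9033) and n = (−sin -64.6°, cos -64.6°) = (0.9033, 0.4289). H is at the origin and P lies 55.6 along u from H, so P = 55.6·u = (23.85, -50.23). Tangency of A1 to both parallel lines with radius 4.7 puts Z and B at H ± 4.7·n: Z = (4.246, 2.016), B = (-4.246, -2.016). Then cos ∠PBZ = BP·BZ / (|BP||BZ|), giving 85.17°.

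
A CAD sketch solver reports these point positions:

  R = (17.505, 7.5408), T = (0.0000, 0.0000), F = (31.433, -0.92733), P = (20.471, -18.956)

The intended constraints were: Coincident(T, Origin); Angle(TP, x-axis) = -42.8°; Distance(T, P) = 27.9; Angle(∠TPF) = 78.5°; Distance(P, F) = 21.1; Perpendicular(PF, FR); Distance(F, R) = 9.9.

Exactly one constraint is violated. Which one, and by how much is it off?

Distance(F, R) = 9.9 — off by 6.40.

T = (0.00, 0.00) ✓; TP at -42.80° ✓; |TP| = 27.90 ✓; ∠TPF = 78.50° ✓; |PF| = 21.10 ✓; ∠(PF, FR) = 90.00° ✓; |FR| = 16.30 ✗.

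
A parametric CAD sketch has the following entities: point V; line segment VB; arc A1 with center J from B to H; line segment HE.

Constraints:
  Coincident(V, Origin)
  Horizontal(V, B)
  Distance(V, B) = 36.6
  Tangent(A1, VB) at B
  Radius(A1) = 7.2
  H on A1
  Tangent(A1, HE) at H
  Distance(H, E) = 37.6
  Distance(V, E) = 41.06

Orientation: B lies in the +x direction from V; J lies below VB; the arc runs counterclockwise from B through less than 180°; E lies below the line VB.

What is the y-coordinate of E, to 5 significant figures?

-38.430

Checks: V.y = 0.00, B.y = 0.00 ✓; |JH| = 7.200 ✓; ∠(JH, HE) = 90.00° ✓; |HE| = 37.60 ✓; |VE| = 41.06 ✓.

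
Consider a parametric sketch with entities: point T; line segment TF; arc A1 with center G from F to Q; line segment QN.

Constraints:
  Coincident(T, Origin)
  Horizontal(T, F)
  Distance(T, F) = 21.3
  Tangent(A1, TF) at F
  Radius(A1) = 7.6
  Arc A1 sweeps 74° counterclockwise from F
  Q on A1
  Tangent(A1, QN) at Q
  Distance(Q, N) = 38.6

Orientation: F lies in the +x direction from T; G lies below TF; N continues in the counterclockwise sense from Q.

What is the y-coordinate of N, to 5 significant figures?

-42.610

T is at the origin; T and F share the same y with |TF| = 21.3 and F on the +x side, so F = (21.300, 0.0000). A1 meets TF tangentially, so GF is at right angles to TF, so G = F + (0, -7.6) = (21.300, -7.6000). On A1, F sits at bearing 90° from G; a 74° counterclockwise sweep puts Q at bearing 164°, so Q = G + 7.6·(cos 164°, sin 164°) = (13.994, -5.5052). A1 meets QN tangentially, so GQ is at right angles to QN, so QN runs along (−sin 164°, cos 164°); with |QN| = 38.6, N = (3.3548, -42.610). So N.y = -42.610.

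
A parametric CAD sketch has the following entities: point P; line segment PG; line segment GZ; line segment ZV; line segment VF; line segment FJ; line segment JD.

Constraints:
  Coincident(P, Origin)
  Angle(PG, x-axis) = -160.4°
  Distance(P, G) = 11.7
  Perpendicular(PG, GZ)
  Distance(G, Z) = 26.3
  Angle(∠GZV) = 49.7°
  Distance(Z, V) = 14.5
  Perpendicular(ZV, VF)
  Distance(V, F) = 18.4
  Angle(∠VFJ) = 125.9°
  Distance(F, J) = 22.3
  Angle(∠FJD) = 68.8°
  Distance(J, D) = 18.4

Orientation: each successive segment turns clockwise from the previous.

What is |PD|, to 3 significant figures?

34.2

P is at the origin; PG runs at -160.4° with length 11.7, so G = (-11.0, -3.92). The perpendicularity gives GZ at right angles to PG, so GZ runs at 110°; with |GZ| = 26.3, Z = (-19.8, 20.9). ∠GZV = 49.7° gives ZV at -20.7° from the x-axis; with |ZV| = 14.5, V = (-6.28, 15.7). ZV ⟂ VF, so VF runs at -111°; with |VF| = 18.4, F = (-12.8, -1.49). ∠VFJ = 125.9° gives FJ at -165° from the x-axis; with |FJ| = 22.3, J = (-34.3, -7.33). ∠FJD = 68.8° gives JD at 84.0° from the x-axis; with |JD| = 18.4, D = (-32.4, 11.0). Then |PD| = |D − P| = 34.2.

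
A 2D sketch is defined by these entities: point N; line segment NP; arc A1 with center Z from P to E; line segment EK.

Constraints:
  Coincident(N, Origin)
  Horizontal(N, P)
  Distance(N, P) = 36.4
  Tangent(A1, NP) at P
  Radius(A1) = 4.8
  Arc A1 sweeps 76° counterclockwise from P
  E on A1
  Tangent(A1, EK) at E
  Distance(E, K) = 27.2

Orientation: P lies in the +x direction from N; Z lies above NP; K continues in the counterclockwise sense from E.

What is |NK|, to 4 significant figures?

56.31

N is at the origin; N and P share the same y with |NP| = 36.4 and P on the +x side, so P = (36.40, 0.000). A1 meets NP tangentially, so ZP is at right angles to NP, so Z = P + (0, 4.8) = (36.40, 4.800). On A1, P sits at bearing -90° from Z; a 76° counterclockwise sweep puts E at bearing -14°, so E = Z + 4.8·(cos -14°, sin -14°) = (41.06, 3.639). Since A1 is tangent to EK there, ZE ⟂ EK, so EK runs along (−sin -14°, cos -14°); with |EK| = 27.2, K = (47.64, 30.03). Then |NK| = |K − N| = 56.31.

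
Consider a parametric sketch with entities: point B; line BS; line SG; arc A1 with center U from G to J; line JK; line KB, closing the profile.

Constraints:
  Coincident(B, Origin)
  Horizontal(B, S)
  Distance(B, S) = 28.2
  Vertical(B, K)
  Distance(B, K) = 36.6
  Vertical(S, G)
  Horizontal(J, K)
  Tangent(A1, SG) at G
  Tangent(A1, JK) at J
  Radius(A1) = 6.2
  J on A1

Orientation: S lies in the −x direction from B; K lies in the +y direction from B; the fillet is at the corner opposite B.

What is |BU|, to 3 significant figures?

37.5

B is at the origin; B and S share the same y with |BS| = 28.2 and S on the −x side, so S = (-28.2, 0.00). BK is vertical with |BK| = 36.6 and K on the +y side, so K = (0.00, 36.6). The virtual corner opposite B is at (-28.2, 36.6). Tangency of A1 to SG means the radius UG is perpendicular to SG and tangency of A1 to JK means the radius UJ is perpendicular to JK, with radius 6.2, so the center U sits 6.2 in from both sides at U = (-22.0, 30.4). Then |BU| = |U − B| = 37.5.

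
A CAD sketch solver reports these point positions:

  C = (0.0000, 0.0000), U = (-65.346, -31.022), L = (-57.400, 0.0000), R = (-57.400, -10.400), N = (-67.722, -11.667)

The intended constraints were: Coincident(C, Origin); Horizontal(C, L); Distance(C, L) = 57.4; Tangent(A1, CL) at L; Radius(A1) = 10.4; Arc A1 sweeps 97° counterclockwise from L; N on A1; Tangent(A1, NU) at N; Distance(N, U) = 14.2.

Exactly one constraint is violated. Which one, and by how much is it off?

Distance(N, U) = 14.2 — off by 5.30.

C = (0.00, 0.00) ✓; C.y = 0.00, L.y = 0.00 ✓; |CL| = 57.40 ✓; ∠(RL, LC) = 90.00° ✓; |RL| = 10.40 ✓; bearing(R→N) − bearing(R→L) = 97.00° ✓; |RN| = 10.40 ✓; ∠(RN, NU) = 90.00° ✓; |NU| = 19.50 ✗.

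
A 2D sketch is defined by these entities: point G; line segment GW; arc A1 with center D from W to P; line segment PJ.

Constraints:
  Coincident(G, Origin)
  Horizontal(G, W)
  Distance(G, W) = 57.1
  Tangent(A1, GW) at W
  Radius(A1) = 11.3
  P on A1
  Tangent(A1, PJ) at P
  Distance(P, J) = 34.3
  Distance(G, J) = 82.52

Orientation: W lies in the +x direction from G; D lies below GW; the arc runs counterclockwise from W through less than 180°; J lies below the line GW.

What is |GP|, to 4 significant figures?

51.42

Checks: |DP| = 11.30 ✓; ∠(DP, PJ) = 90.00° ✓; |PJ| = 34.30 ✓; |GJ| = 82.52 ✓.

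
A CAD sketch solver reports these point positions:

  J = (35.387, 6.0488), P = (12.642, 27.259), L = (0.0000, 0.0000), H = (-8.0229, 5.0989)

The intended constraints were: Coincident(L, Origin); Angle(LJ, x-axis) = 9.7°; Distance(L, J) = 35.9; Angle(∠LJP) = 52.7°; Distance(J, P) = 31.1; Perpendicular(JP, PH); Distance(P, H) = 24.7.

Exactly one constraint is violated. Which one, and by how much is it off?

Distance(P, H) = 24.7 — off by 5.60.

L = (0.00, 0.00) ✓; LJ at 9.700° ✓; |LJ| = 35.90 ✓; ∠LJP = 52.70° ✓; |JP| = 31.10 ✓; ∠(JP, PH) = 90.00° ✓; |PH| = 30.30 ✗.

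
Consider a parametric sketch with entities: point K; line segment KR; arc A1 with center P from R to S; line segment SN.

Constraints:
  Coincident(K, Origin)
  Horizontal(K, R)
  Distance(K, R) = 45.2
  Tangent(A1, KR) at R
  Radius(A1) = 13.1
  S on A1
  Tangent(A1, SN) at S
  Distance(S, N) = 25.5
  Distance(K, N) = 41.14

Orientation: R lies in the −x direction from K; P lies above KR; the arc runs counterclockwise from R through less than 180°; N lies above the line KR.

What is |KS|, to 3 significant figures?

34.0

Checks: |PS| = 13.10 ✓; ∠(PS, SN) = 90.00° ✓; |SN| = 25.50 ✓; |KN| = 41.14 ✓.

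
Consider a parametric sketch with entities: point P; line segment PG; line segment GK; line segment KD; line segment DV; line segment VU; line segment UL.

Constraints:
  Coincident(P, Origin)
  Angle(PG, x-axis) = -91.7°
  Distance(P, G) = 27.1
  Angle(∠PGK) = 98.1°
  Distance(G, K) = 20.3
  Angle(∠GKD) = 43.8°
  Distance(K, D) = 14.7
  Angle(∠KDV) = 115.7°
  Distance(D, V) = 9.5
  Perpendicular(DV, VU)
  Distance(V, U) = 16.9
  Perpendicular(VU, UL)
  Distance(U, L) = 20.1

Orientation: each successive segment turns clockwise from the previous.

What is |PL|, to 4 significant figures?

41.11

DV is perpendicular to VU, so VU runs at -104.1°; with |VU| = 16.9, U = (-6.471, -36.76). VU ⟂ UL, so UL runs at 165.9°; with |UL| = 20.1, L = (-25.97, -31.87). Then |PL| = |L − P| = 41.11.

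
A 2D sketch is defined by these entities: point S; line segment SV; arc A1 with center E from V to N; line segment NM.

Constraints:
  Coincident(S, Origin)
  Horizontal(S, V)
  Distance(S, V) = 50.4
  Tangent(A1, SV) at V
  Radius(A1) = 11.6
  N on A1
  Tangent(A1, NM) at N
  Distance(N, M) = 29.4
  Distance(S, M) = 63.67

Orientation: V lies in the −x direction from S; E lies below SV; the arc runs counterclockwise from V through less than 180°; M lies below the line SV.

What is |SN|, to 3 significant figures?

63.0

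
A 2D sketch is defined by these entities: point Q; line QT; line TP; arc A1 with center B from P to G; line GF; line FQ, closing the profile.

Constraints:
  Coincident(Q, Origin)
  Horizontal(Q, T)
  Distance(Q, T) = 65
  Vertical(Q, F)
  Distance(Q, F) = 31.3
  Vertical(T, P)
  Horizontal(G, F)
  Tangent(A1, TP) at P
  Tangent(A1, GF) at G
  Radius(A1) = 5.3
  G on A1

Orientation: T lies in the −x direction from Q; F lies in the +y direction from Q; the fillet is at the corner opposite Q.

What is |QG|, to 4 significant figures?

67.41

The virtual corner opposite Q is at (-65.00, 31.30). Since A1 is tangent to TP there, BP ⟂ TP and the tangent condition forces BG to be normal to GF, with radius 5.3, so the center B sits 5.3 in from both sides at B = (-59.70, 26.00). That places the tangent points at P = (-65.00, 26.00) on TP and G = (-59.70, 31.30) on GF. Then |QG| = |G − Q| = 67.41.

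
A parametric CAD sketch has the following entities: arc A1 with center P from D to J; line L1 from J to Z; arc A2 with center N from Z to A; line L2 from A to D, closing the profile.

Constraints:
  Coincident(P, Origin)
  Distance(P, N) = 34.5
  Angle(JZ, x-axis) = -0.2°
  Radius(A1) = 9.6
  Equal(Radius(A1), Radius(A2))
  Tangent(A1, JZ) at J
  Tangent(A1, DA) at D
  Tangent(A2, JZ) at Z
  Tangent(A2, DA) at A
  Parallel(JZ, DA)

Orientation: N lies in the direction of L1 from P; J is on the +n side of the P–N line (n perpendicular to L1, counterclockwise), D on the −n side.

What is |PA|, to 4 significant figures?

35.81

The slot axis is L1's direction at -0.2°, so u = (cos -0.2°, sin -0.2°) = (1.000, -0.003491) and n = (−sin -0.2°, cos -0.2°) = (0.003491, 1.000). P is at the origin and N lies 34.5 along u from P, so N = 34.5·u = (34.50, -0.1204). Tangency of A1 to both parallel lines with radius 9.6 puts J and D at P ± 9.6·n: J = (0.03351, 9.600), D = (-0.03351, -9.600). Equal radii place Z and A the same way about N: Z = N + 9.6·n = (34.53, 9.480), A = N − 9.6·n = (34.47, -9.720). Then |PA| = |A − P| = 35.81.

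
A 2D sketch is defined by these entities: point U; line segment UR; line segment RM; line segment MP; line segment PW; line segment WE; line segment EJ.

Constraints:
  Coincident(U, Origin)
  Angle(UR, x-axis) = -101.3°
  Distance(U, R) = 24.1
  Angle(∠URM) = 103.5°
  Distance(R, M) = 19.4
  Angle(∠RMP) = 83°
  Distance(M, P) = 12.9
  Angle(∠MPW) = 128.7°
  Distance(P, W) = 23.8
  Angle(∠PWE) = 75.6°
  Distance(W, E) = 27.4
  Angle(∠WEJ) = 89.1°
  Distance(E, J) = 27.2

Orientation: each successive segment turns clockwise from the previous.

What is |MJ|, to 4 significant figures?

9.369

U is at the origin; UR runs at -101.3° with length 24.1, so R = (-4.722, -23.63). ∠URM = 103.5° gives RM at -177.8° from the x-axis; with |RM| = 19.4, M = (-24.11, -24.38). ∠RMP = 83.0° gives MP at 85.20° from the x-axis; with |MP| = 12.9, P = (-23.03, -11.52). ∠MPW = 128.7° gives PW at 33.90° from the x-axis; with |PW| = 23.8, W = (-3.274, 1.752). ∠PWE = 75.6° gives WE at -70.50° from the x-axis; with |WE| = 27.4, E = (5.872, -24.08). ∠WEJ = 89.1° gives EJ at -161.4° from the x-axis; with |EJ| = 27.2, J = (-19.91, -32.75). Then |MJ| = |J − M| = 9.369.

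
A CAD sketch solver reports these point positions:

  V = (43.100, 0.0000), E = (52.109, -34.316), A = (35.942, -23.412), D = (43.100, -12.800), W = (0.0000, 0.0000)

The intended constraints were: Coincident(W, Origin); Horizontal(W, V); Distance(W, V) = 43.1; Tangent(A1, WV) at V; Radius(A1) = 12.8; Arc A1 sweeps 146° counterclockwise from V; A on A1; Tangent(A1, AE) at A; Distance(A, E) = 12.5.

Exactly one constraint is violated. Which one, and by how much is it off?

Distance(A, E) = 12.5 — off by 7.00.

W = (0.00, 0.00) ✓; W.y = 0.00, V.y = 0.00 ✓; |WV| = 43.10 ✓; ∠(DV, VW) = 90.00° ✓; |DV| = 12.80 ✓; bearing(D→A) − bearing(D→V) = 146.0° ✓; |DA| = 12.80 ✓; ∠(DA, AE) = 90.00° ✓; |AE| = 19.50 ✗.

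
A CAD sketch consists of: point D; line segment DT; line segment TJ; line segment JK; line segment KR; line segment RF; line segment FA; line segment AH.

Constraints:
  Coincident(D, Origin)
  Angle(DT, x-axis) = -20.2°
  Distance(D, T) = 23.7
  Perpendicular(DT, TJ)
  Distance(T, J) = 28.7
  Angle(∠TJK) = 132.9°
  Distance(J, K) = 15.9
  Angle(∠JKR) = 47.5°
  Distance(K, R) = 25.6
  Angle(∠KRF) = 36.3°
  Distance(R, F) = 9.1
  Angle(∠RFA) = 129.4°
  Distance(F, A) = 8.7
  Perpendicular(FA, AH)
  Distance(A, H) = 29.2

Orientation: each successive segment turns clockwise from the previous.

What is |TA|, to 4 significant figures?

30.85

D is at the origin; DT runs at -20.2° with length 23.7, so T = (22.24, -8.184). DT is perpendicular to TJ, so TJ runs at -110.2°; with |TJ| = 28.7, J = (12.33, -35.12). ∠TJK = 132.9° gives JK at -157.3° from the x-axis; with |JK| = 15.9, K = (-2.336, -41.25). ∠JKR = 47.5° gives KR at 70.20° from the x-axis; with |KR| = 25.6, R = (6.336, -17.17). ∠KRF = 36.3° gives RF at -73.50° from the x-axis; with |RF| = 9.1, F = (8.920, -25.89). ∠RFA = 129.4° gives FA at -124.1° from the x-axis; with |FA| = 8.7, A = (4.043, -33.10). Then |TA| = |A − T| = 30.85.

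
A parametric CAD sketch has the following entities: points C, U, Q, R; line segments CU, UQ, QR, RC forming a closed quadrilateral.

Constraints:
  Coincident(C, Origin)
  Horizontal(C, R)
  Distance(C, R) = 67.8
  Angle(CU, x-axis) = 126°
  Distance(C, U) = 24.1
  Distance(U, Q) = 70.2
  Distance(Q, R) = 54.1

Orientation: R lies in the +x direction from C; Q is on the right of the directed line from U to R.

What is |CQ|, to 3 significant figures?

46.1

C is at the origin; CR is horizontal with |CR| = 67.8 and R in +x, so R = (67.8, 0). CU runs at 126.0° with |CU| = 24.1, so U = (-14.2, 19.5). Q is determined by |UQ| = 70.2 and |QR| = 54.1 together: it lies at the intersection of circle(U, 70.2) and circle(R, 54.1). With |UR| = 84.3, the foot of the radical line on UR is 54.0 from U and the perpendicular offset is √(70.2² − 54.0²) = 44.9. Taking the right-of-UR solution: Q = (28.0, -36.6).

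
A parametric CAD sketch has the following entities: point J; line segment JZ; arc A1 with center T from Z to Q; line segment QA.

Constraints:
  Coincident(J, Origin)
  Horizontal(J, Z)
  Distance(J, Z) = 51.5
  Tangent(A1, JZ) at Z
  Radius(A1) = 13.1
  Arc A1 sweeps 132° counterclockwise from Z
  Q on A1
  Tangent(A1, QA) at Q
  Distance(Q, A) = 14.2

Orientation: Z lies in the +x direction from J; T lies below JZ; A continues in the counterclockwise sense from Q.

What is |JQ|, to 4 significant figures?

47.14

Tangency of A1 to JZ means the radius TZ is perpendicular to JZ, so T = Z + (0, -13.1) = (51.50, -13.10). On A1, Z sits at bearing 90° from T; a 132° counterclockwise sweep puts Q at bearing 222°, so Q = T + 13.1·(cos 222°, sin 222°) = (41.76, -21.87). Then |JQ| = |Q − J| = 47.14.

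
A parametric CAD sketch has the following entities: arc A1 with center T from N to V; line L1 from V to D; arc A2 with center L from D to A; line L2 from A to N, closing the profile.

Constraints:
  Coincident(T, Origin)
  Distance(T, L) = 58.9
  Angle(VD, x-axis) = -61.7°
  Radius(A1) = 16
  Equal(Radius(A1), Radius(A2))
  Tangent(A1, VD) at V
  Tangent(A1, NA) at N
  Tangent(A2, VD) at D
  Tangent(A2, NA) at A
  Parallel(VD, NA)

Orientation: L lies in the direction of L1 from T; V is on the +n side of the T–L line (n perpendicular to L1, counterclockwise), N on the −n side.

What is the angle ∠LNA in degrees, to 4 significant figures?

15.20°

The slot axis is L1's direction at -61.7°, so u = (cos -61.7°, sin -61.7°) = (0.4741, -0.8805) and n = (−sin -61.7°, cos -61.7°) = (0.8805, 0.4741). T is at the origin and L lies 58.9 along u from T, so L = 58.9·u = (27.92, -51.86). Tangency of A1 to both parallel lines with radius 16.0 puts V and N at T ± 16.0·n: V = (14.09, 7.585), N = (-14.09, -7.585). Equal radii place D and A the same way about L: D = L + 16.0·n = (42.01, -44.27), A = L − 16.0·n = (13.84, -59.45). Then cos ∠LNA = NL·NA / (|NL||NA|), giving 15.20°.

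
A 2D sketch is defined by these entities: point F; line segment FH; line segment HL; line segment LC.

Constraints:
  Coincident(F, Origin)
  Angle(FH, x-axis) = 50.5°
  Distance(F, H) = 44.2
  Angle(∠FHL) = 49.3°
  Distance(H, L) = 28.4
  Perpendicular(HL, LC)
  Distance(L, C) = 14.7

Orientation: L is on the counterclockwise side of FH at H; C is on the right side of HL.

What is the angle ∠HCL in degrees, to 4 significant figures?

62.63°

F is at the origin; FH runs at 50.5° with length 44.2, so H = 44.2·(cos 50.5°, sin 50.5°) = (28.11, 34.11). ∠FHL = 49.3°, so HL runs at 50.5° + (180° − 49.3°) = 181.2° from the x-axis; with |HL| = 28.4, L = H + 28.4·(cos 181.2°, sin 181.2°) = (-0.2791, 33.51). HL ⟂ LC; with |LC| = 14.7 on the right of HL, C = L + 14.7·(-0.02094, 0.9998) = (-0.5870, 48.21). Then cos ∠HCL = CH·CL / (|CH||CL|), giving 62.63°.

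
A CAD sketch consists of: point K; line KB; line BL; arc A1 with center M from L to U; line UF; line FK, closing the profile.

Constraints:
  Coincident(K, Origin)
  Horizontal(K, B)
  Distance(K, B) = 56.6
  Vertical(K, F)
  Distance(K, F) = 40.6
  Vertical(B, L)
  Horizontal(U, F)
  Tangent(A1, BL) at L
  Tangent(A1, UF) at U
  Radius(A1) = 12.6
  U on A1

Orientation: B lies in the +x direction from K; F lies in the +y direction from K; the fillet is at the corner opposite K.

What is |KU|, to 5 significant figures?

59.870

K is at the origin; K and B share the same y with |KB| = 56.6 and B on the +x side, so B = (56.600, 0.0000). K and F share the same x with |KF| = 40.6 and F on the +y side, so F = (0.0000, 40.600). The virtual corner opposite K is at (56.600, 40.600). Tangency of A1 to BL means the radius ML is perpendicular to BL and A1 meets UF tangentially, so MU is at right angles to UF, with radius 12.6, so the center M sits 12.6 in from both sides at M = (44.000, 28.000). That places the tangent points at L = (56.600, 28.000) on BL and U = (44.000, 40.600) on UF. Then |KU| = |U − K| = 59.870.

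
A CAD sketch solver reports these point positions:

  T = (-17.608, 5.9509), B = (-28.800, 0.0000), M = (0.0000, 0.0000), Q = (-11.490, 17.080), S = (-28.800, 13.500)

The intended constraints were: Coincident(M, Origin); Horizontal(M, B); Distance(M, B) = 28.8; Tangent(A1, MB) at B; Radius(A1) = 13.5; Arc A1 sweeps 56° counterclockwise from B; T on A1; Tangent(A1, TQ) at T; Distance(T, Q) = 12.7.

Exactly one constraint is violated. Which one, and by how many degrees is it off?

Tangent(A1, TQ) at T — off by 5.20°.

M = (0.00, 0.00) ✓; M.y = 0.00, B.y = 0.00 ✓; |MB| = 28.80 ✓; ∠(SB, BM) = 90.00° ✓; |SB| = 13.50 ✓; bearing(S→T) − bearing(S→B) = 56.00° ✓; |ST| = 13.50 ✓; ∠(ST, TQ) = 84.80° ✗; |TQ| = 12.70 ✓.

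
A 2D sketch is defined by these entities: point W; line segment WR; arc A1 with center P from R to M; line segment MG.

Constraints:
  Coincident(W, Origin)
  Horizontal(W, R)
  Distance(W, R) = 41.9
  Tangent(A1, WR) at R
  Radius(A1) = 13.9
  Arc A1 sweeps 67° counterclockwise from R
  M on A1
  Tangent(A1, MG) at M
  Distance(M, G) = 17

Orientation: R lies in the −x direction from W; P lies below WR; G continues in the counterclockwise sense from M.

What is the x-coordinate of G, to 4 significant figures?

-61.34

W is at the origin; W and R share the same y with |WR| = 41.9 and R on the −x side, so R = (-41.90, 0.000). A1 meets WR tangentially, so PR is at right angles to WR, so P = R + (0, -13.9) = (-41.90, -13.90). On A1, R sits at bearing 90° from P; a 67° counterclockwise sweep puts M at bearing 157°, so M = P + 13.9·(cos 157°, sin 157°) = (-54.70, -8.469). Tangency of A1 to MG means the radius PM is perpendicular to MG, so MG runs along (−sin 157°, cos 157°); with |MG| = 17.0, G = (-61.34, -24.12). So G.x = -61.34.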